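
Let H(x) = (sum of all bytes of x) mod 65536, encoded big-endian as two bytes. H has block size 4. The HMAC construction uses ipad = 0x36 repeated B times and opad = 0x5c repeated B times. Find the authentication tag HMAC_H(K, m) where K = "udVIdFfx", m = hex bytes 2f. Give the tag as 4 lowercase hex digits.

017a

Key "udVIdFfx" = 75 64 56 49 64 46 66 78 is 8 bytes > B = 4, so hash it first: H(key) = 03 00, then zero-pad to 4 bytes: K' = 03 00 00 00.
K' ⊕ ipad = 35 36 36 36.  K' ⊕ opad = 5f 5c 5c 5c.
Inner input = (K'⊕ipad) ∥ m = 35 36 36 36 ∥ 2f.
Inner hash: sum = 53+54+54+54+47 = 262 → 01 06.
Outer input = (K'⊕opad) ∥ inner = 5f 5c 5c 5c ∥ 01 06.
Outer hash (tag): sum = 95+92+92+92+1+6 = 378 → 01 7a.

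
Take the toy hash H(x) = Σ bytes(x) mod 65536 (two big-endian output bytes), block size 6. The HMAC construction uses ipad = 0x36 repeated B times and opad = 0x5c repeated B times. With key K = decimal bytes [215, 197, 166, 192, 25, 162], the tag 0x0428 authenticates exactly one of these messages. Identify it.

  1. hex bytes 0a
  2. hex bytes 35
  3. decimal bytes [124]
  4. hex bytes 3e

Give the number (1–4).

Key decimal bytes [215, 197, 166, 192, 25, 162] = d7 c5 a6 c0 19 a2 is exactly B = 6 bytes: K' = d7 c5 a6 c0 19 a2.
K' ⊕ ipad = e1 f3 90 f6 2f 94; K' ⊕ opad = 8b 99 fa 9c 45 fe.
m1: inner = H(e1 f3 90 f6 2f 94 0a) = 04 27; tag = H(8b 99 fa 9c 45 fe 04 27) = 0428 ← matches
m2: inner = H(e1 f3 90 f6 2f 94 35) = 04 52; tag = H(8b 99 fa 9c 45 fe 04 52) = 0453
m3: inner = H(e1 f3 90 f6 2f 94 7c) = 04 99; tag = H(8b 99 fa 9c 45 fe 04 99) = 049a
m4: inner = H(e1 f3 90 f6 2f 94 3e) = 04 5b; tag = H(8b 99 fa 9c 45 fe 04 5b) = 045c

1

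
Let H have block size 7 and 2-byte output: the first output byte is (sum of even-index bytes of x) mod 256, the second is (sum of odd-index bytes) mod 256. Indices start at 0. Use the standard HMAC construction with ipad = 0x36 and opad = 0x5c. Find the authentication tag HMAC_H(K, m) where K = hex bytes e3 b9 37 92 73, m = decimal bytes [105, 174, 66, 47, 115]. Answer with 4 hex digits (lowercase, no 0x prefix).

3c3d

Key hex bytes e3 b9 37 92 73 is 5 bytes ≤ B = 7; zero-pad to 7 bytes: K' = e3 b9 37 92 73 00 00.
K' ⊕ ipad = d5 8f 01 a4 45 36 36.  K' ⊕ opad = bf e5 6b ce 2f 5c 5c.
Inner input = (K'⊕ipad) ∥ m = d5 8f 01 a4 45 36 36 ∥ 69 ae 42 2f 73.
Inner hash: even-index sum = 558 mod 256 = 46; odd-index sum = 647 mod 256 = 135 → 2e 87.
Outer input = (K'⊕opad) ∥ inner = bf e5 6b ce 2f 5c 5c ∥ 2e 87.
Outer hash (tag): even-index sum = 572 mod 256 = 60; odd-index sum = 573 mod 256 = 61 → 3c 3d.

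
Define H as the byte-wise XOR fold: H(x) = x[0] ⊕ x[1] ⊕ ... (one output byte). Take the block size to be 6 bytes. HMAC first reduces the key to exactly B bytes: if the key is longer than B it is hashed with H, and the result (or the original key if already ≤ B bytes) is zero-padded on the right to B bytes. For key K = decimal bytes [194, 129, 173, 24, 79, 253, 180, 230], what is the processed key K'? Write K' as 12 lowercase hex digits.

160000000000

|K| = 8 > B = 6, so first hash the key.
H(K): XOR c2⊕81⊕ad⊕18⊕4f⊕fd⊕b4⊕e6 = 16.
Zero-pad H(K) = 16 to 6 bytes: K' = 16 00 00 00 00 00.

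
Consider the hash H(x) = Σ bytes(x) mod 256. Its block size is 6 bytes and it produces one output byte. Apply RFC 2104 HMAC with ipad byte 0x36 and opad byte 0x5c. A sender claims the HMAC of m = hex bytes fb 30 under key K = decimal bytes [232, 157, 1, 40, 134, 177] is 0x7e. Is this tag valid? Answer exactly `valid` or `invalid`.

Key decimal bytes [232, 157, 1, 40, 134, 177] = e8 9d 01 28 86 b1 is exactly B = 6 bytes: K' = e8 9d 01 28 86 b1.
K' ⊕ ipad = de ab 37 1e b0 87; K' ⊕ opad = b4 c1 5d 74 da ed.
Inner hash: sum = 222+171+55+30+176+135+251+48 = 1088; mod 256 = 64 → 40.
Outer hash (recomputed tag): sum = 180+193+93+116+218+237+64 = 1101; mod 256 = 77 → 4d.
Recomputed tag = 4d; claimed = 7e → mismatch.

invalid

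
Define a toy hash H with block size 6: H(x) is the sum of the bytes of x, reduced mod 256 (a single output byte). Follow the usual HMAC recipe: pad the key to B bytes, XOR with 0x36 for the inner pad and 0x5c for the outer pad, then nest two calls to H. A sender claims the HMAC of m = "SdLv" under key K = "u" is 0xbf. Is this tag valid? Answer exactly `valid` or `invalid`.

valid

Key "u" = 75 is 1 byte ≤ B = 6; zero-pad to 6 bytes: K' = 75 00 00 00 00 00.
K' ⊕ ipad = 43 36 36 36 36 36; K' ⊕ opad = 29 5c 5c 5c 5c 5c.
Inner hash: sum = 67+54+54+54+54+54+83+100+76+118 = 714; mod 256 = 202 → ca.
Outer hash (recomputed tag): sum = 41+92+92+92+92+92+202 = 703; mod 256 = 191 → bf.
Recomputed tag = bf; claimed = bf → match.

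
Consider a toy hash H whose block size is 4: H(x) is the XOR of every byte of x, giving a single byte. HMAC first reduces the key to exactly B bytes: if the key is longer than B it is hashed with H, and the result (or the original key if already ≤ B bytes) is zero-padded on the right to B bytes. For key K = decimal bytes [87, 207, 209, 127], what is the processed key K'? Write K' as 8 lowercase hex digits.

57cfd17f

Key decimal bytes [87, 207, 209, 127] = 57 cf d1 7f is exactly B = 4 bytes: K' = 57 cf d1 7f.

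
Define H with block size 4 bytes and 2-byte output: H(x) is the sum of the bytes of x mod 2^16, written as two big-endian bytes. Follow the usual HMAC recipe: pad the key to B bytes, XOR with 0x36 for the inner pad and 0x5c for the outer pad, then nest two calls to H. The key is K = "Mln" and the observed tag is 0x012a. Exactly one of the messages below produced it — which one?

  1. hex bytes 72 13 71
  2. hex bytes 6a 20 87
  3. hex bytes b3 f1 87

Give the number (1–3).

Key "Mln" = 4d 6c 6e is 3 bytes ≤ B = 4; zero-pad to 4 bytes: K' = 4d 6c 6e 00.
K' ⊕ ipad = 7b 5a 58 36; K' ⊕ opad = 11 30 32 5c.
m1: inner = H(7b 5a 58 36 72 13 71) = 02 59; tag = H(11 30 32 5c 02 59) = 012a ← matches
m2: inner = H(7b 5a 58 36 6a 20 87) = 02 74; tag = H(11 30 32 5c 02 74) = 0145
m3: inner = H(7b 5a 58 36 b3 f1 87) = 03 8e; tag = H(11 30 32 5c 03 8e) = 0160

1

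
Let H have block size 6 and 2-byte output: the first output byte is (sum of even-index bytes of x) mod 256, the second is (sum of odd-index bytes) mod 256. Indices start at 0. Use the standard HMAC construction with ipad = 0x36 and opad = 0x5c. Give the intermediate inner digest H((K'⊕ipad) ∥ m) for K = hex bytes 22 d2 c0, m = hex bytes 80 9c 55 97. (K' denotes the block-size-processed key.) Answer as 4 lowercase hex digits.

Key hex bytes 22 d2 c0 is 3 bytes ≤ B = 6; zero-pad to 6 bytes: K' = 22 d2 c0 00 00 00.
K' ⊕ ipad = 14 e4 f6 36 36 36.
Inner input = 14 e4 f6 36 36 36 ∥ 80 9c 55 97.
Inner hash: even-index sum = 533 mod 256 = 21; odd-index sum = 643 mod 256 = 131 → 15 83.

1583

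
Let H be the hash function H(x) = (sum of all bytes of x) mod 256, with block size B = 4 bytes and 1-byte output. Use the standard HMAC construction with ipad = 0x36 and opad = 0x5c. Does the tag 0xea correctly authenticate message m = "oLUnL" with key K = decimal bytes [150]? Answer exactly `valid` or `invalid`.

valid

Key decimal bytes [150] = 96 is 1 byte ≤ B = 4; zero-pad to 4 bytes: K' = 96 00 00 00.
K' ⊕ ipad = a0 36 36 36; K' ⊕ opad = ca 5c 5c 5c.
Inner hash: sum = 160+54+54+54+111+76+85+110+76 = 780; mod 256 = 12 → 0c.
Outer hash (recomputed tag): sum = 202+92+92+92+12 = 490; mod 256 = 234 → ea.
Recomputed tag = ea; claimed = ea → match.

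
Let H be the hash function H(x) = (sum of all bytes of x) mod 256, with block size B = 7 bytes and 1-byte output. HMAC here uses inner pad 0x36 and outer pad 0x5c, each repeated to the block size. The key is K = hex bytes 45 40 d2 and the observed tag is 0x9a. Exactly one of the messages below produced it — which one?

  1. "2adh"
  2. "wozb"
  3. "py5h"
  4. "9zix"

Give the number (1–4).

Key hex bytes 45 40 d2 is 3 bytes ≤ B = 7; zero-pad to 7 bytes: K' = 45 40 d2 00 00 00 00.
K' ⊕ ipad = 73 76 e4 36 36 36 36; K' ⊕ opad = 19 1c 8e 5c 5c 5c 5c.
m1: inner = H(73 76 e4 36 36 36 36 32 61 64 68) = 04; tag = H(19 1c 8e 5c 5c 5c 5c 04) = 37
m2: inner = H(73 76 e4 36 36 36 36 77 6f 7a 62) = 67; tag = H(19 1c 8e 5c 5c 5c 5c 67) = 9a ← matches
m3: inner = H(73 76 e4 36 36 36 36 70 79 35 68) = 2b; tag = H(19 1c 8e 5c 5c 5c 5c 2b) = 5e
m4: inner = H(73 76 e4 36 36 36 36 39 7a 69 78) = 39; tag = H(19 1c 8e 5c 5c 5c 5c 39) = 6c

2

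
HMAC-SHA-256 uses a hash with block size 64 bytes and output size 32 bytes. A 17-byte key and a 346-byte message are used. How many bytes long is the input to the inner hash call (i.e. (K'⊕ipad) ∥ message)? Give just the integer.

Key is 17 ≤ 64 bytes, zero-padded: |K'| = 64.
Inner input = (K'⊕ipad) ∥ m → 64 + 346 = 410 bytes.

410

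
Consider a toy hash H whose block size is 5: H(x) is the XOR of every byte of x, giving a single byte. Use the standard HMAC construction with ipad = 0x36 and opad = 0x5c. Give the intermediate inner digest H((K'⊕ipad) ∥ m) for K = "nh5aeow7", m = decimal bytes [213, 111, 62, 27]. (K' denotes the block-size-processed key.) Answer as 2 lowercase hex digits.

Key "nh5aeow7" = 6e 68 35 61 65 6f 77 37 is 8 bytes > B = 5, so hash it first: H(key) = 18, then zero-pad to 5 bytes: K' = 18 00 00 00 00.
K' ⊕ ipad = 2e 36 36 36 36.
Inner input = 2e 36 36 36 36 ∥ d5 6f 3e 1b.
Inner hash: XOR 2e⊕36⊕36⊕36⊕36⊕d5⊕6f⊕3e⊕1b = b1.

b1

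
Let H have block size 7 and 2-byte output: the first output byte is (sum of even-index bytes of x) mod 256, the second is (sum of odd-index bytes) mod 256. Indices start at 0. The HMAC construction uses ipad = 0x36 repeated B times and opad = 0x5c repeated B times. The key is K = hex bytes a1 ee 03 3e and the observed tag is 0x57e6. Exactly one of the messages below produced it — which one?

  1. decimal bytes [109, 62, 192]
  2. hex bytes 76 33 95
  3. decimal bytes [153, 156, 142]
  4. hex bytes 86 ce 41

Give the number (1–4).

Key hex bytes a1 ee 03 3e is 4 bytes ≤ B = 7; zero-pad to 7 bytes: K' = a1 ee 03 3e 00 00 00.
K' ⊕ ipad = 97 d8 35 08 36 36 36; K' ⊕ opad = fd b2 5f 62 5c 5c 5c.
m1: inner = H(97 d8 35 08 36 36 36 6d 3e c0) = 76 43; tag = H(fd b2 5f 62 5c 5c 5c 76 43) = 57e6 ← matches
m2: inner = H(97 d8 35 08 36 36 36 76 33 95) = 6b 21; tag = H(fd b2 5f 62 5c 5c 5c 6b 21) = 35db
m3: inner = H(97 d8 35 08 36 36 36 99 9c 8e) = d4 3d; tag = H(fd b2 5f 62 5c 5c 5c d4 3d) = 5144
m4: inner = H(97 d8 35 08 36 36 36 86 ce 41) = 06 dd; tag = H(fd b2 5f 62 5c 5c 5c 06 dd) = f176

1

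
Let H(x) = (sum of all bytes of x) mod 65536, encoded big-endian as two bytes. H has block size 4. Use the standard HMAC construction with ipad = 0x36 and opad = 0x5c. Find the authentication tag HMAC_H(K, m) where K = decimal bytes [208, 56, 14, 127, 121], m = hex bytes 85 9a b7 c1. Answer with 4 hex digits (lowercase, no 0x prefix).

Key decimal bytes [208, 56, 14, 127, 121] = d0 38 0e 7f 79 is 5 bytes > B = 4, so hash it first: H(key) = 02 0e, then zero-pad to 4 bytes: K' = 02 0e 00 00.
K' ⊕ ipad = 34 38 36 36.  K' ⊕ opad = 5e 52 5c 5c.
Inner input = (K'⊕ipad) ∥ m = 34 38 36 36 ∥ 85 9a b7 c1.
Inner hash: sum = 52+56+54+54+133+154+183+193 = 879 → 03 6f.
Outer input = (K'⊕opad) ∥ inner = 5e 52 5c 5c ∥ 03 6f.
Outer hash (tag): sum = 94+82+92+92+3+111 = 474 → 01 da.

01da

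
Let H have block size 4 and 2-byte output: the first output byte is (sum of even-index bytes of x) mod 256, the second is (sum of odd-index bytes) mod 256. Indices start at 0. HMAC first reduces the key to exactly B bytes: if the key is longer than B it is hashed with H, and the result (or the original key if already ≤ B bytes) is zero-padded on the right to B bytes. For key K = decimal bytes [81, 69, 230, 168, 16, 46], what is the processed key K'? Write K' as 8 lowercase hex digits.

471b0000

|K| = 6 > B = 4, so first hash the key.
H(K): even-index sum = 327 mod 256 = 71; odd-index sum = 283 mod 256 = 27 → 47 1b.
Zero-pad H(K) = 47 1b to 4 bytes: K' = 47 1b 00 00.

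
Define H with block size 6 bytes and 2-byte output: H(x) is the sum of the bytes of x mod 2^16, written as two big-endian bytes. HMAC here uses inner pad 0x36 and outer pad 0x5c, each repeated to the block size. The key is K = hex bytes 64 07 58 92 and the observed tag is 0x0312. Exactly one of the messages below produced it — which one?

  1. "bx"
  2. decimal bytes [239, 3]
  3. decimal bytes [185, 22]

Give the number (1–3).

2

Key hex bytes 64 07 58 92 is 4 bytes ≤ B = 6; zero-pad to 6 bytes: K' = 64 07 58 92 00 00.
K' ⊕ ipad = 52 31 6e a4 36 36; K' ⊕ opad = 38 5b 04 ce 5c 5c.
m1: inner = H(52 31 6e a4 36 36 62 78) = 02 db; tag = H(38 5b 04 ce 5c 5c 02 db) = 02fa
m2: inner = H(52 31 6e a4 36 36 ef 03) = 02 f3; tag = H(38 5b 04 ce 5c 5c 02 f3) = 0312 ← matches
m3: inner = H(52 31 6e a4 36 36 b9 16) = 02 d0; tag = H(38 5b 04 ce 5c 5c 02 d0) = 02ef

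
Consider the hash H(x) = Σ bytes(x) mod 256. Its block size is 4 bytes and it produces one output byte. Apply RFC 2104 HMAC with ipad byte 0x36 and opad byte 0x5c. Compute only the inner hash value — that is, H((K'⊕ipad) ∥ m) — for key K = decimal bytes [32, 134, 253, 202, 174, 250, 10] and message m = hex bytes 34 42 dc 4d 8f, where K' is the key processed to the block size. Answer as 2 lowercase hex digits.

f9

Key decimal bytes [32, 134, 253, 202, 174, 250, 10] = 20 86 fd ca ae fa 0a is 7 bytes > B = 4, so hash it first: H(key) = 1f, then zero-pad to 4 bytes: K' = 1f 00 00 00.
K' ⊕ ipad = 29 36 36 36.
Inner input = 29 36 36 36 ∥ 34 42 dc 4d 8f.
Inner hash: sum = 41+54+54+54+52+66+220+77+143 = 761; mod 256 = 249 → f9.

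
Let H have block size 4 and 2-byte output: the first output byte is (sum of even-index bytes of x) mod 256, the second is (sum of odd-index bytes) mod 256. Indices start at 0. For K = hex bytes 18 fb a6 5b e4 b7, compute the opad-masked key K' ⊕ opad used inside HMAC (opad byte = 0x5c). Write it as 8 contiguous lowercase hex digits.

Key hex bytes 18 fb a6 5b e4 b7 is 6 bytes > B = 4, so hash it first: H(key) = a2 0d, then zero-pad to 4 bytes: K' = a2 0d 00 00.
XOR each byte with 0x5c: a2⊕5c=fe, 0d⊕5c=51, 00⊕5c=5c, 00⊕5c=5c.

fe515c5c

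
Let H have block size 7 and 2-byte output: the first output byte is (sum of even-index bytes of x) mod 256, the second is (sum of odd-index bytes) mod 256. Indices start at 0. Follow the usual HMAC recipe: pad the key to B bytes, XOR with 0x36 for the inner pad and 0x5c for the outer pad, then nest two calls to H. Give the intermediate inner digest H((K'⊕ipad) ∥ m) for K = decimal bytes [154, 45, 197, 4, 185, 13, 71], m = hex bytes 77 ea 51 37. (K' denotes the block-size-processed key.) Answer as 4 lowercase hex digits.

Key decimal bytes [154, 45, 197, 4, 185, 13, 71] = 9a 2d c5 04 b9 0d 47 is exactly B = 7 bytes: K' = 9a 2d c5 04 b9 0d 47.
K' ⊕ ipad = ac 1b f3 32 8f 3b 71.
Inner input = ac 1b f3 32 8f 3b 71 ∥ 77 ea 51 37.
Inner hash: even-index sum = 960 mod 256 = 192; odd-index sum = 336 mod 256 = 80 → c0 50.

c050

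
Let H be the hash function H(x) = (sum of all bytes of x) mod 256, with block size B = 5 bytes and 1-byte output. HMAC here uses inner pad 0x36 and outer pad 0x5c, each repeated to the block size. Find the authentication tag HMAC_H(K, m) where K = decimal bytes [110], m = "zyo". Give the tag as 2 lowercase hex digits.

Key decimal bytes [110] = 6e is 1 byte ≤ B = 5; zero-pad to 5 bytes: K' = 6e 00 00 00 00.
K' ⊕ ipad = 58 36 36 36 36.  K' ⊕ opad = 32 5c 5c 5c 5c.
Inner input = (K'⊕ipad) ∥ m = 58 36 36 36 36 ∥ 7a 79 6f.
Inner hash: sum = 88+54+54+54+54+122+121+111 = 658; mod 256 = 146 → 92.
Outer input = (K'⊕opad) ∥ inner = 32 5c 5c 5c 5c ∥ 92.
Outer hash (tag): sum = 50+92+92+92+92+146 = 564; mod 256 = 52 → 34.

34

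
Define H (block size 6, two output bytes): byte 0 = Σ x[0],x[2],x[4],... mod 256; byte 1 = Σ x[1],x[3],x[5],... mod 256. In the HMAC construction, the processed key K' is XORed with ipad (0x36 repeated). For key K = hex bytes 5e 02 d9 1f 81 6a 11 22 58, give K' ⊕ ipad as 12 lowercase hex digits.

Key hex bytes 5e 02 d9 1f 81 6a 11 22 58 is 9 bytes > B = 6, so hash it first: H(key) = 21 ad, then zero-pad to 6 bytes: K' = 21 ad 00 00 00 00.
XOR each byte with 0x36: 21⊕36=17, ad⊕36=9b, 00⊕36=36, 00⊕36=36, 00⊕36=36, 00⊕36=36.

179b36363636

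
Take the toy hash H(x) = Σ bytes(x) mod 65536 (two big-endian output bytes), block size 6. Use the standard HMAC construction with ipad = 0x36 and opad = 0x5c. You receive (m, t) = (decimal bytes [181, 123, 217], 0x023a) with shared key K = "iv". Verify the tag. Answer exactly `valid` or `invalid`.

invalid

Key "iv" = 69 76 is 2 bytes ≤ B = 6; zero-pad to 6 bytes: K' = 69 76 00 00 00 00.
K' ⊕ ipad = 5f 40 36 36 36 36; K' ⊕ opad = 35 2a 5c 5c 5c 5c.
Inner hash: sum = 95+64+54+54+54+54+181+123+217 = 896 → 03 80.
Outer hash (recomputed tag): sum = 53+42+92+92+92+92+3+128 = 594 → 02 52.
Recomputed tag = 0252; claimed = 023a → mismatch.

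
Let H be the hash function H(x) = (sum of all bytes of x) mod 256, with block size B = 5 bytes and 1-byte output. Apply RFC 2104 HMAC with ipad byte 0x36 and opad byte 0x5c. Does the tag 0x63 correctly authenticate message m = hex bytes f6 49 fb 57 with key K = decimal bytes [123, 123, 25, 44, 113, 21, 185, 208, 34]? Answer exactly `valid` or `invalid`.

Key decimal bytes [123, 123, 25, 44, 113, 21, 185, 208, 34] = 7b 7b 19 2c 71 15 b9 d0 22 is 9 bytes > B = 5, so hash it first: H(key) = 6c, then zero-pad to 5 bytes: K' = 6c 00 00 00 00.
K' ⊕ ipad = 5a 36 36 36 36; K' ⊕ opad = 30 5c 5c 5c 5c.
Inner hash: sum = 90+54+54+54+54+246+73+251+87 = 963; mod 256 = 195 → c3.
Outer hash (recomputed tag): sum = 48+92+92+92+92+195 = 611; mod 256 = 99 → 63.
Recomputed tag = 63; claimed = 63 → match.

valid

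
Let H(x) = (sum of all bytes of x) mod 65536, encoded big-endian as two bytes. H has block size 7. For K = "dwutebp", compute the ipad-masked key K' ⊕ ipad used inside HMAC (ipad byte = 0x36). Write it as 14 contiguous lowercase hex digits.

52414342535446

Key "dwutebp" = 64 77 75 74 65 62 70 is exactly B = 7 bytes: K' = 64 77 75 74 65 62 70.
XOR each byte with 0x36: 64⊕36=52, 77⊕36=41, 75⊕36=43, 74⊕36=42, 65⊕36=53, 62⊕36=54, 70⊕36=46.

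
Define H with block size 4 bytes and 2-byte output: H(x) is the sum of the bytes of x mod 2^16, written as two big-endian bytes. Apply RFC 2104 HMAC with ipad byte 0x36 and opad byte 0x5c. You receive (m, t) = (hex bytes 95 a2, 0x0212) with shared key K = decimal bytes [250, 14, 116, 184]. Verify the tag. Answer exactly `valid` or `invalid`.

valid

Key decimal bytes [250, 14, 116, 184] = fa 0e 74 b8 is exactly B = 4 bytes: K' = fa 0e 74 b8.
K' ⊕ ipad = cc 38 42 8e; K' ⊕ opad = a6 52 28 e4.
Inner hash: sum = 204+56+66+142+149+162 = 779 → 03 0b.
Outer hash (recomputed tag): sum = 166+82+40+228+3+11 = 530 → 02 12.
Recomputed tag = 0212; claimed = 0212 → match.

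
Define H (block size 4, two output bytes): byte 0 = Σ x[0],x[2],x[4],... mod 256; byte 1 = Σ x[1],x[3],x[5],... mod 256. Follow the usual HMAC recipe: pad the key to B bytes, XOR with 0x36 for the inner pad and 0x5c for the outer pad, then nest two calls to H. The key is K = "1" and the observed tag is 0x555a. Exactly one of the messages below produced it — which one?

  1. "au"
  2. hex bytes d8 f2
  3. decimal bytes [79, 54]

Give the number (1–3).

Key "1" = 31 is 1 byte ≤ B = 4; zero-pad to 4 bytes: K' = 31 00 00 00.
K' ⊕ ipad = 07 36 36 36; K' ⊕ opad = 6d 5c 5c 5c.
m1: inner = H(07 36 36 36 61 75) = 9e e1; tag = H(6d 5c 5c 5c 9e e1) = 6799
m2: inner = H(07 36 36 36 d8 f2) = 15 5e; tag = H(6d 5c 5c 5c 15 5e) = de16
m3: inner = H(07 36 36 36 4f 36) = 8c a2; tag = H(6d 5c 5c 5c 8c a2) = 555a ← matches

3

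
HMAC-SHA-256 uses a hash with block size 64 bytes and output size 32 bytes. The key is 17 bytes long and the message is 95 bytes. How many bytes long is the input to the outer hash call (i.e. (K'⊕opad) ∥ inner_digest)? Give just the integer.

96

Key is 17 ≤ 64 bytes, zero-padded: |K'| = 64.
Outer input = (K'⊕opad) ∥ H(inner) → 64 + 32 = 96 bytes.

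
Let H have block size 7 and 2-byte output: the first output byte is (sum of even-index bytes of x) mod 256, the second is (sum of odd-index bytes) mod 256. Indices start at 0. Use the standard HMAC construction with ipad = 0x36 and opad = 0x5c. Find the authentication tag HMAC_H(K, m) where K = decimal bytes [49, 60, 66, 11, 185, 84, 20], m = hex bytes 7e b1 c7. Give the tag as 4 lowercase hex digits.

a69c

Key decimal bytes [49, 60, 66, 11, 185, 84, 20] = 31 3c 42 0b b9 54 14 is exactly B = 7 bytes: K' = 31 3c 42 0b b9 54 14.
K' ⊕ ipad = 07 0a 74 3d 8f 62 22.  K' ⊕ opad = 6d 60 1e 57 e5 08 48.
Inner input = (K'⊕ipad) ∥ m = 07 0a 74 3d 8f 62 22 ∥ 7e b1 c7.
Inner hash: even-index sum = 477 mod 256 = 221; odd-index sum = 494 mod 256 = 238 → dd ee.
Outer input = (K'⊕opad) ∥ inner = 6d 60 1e 57 e5 08 48 ∥ dd ee.
Outer hash (tag): even-index sum = 678 mod 256 = 166; odd-index sum = 412 mod 256 = 156 → a6 9c.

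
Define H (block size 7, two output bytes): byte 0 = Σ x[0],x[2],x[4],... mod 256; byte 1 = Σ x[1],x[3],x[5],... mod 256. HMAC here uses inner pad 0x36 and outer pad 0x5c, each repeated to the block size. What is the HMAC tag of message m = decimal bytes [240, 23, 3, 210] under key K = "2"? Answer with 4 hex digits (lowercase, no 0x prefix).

Key "2" = 32 is 1 byte ≤ B = 7; zero-pad to 7 bytes: K' = 32 00 00 00 00 00 00.
K' ⊕ ipad = 04 36 36 36 36 36 36.  K' ⊕ opad = 6e 5c 5c 5c 5c 5c 5c.
Inner input = (K'⊕ipad) ∥ m = 04 36 36 36 36 36 36 ∥ f0 17 03 d2.
Inner hash: even-index sum = 399 mod 256 = 143; odd-index sum = 405 mod 256 = 149 → 8f 95.
Outer input = (K'⊕opad) ∥ inner = 6e 5c 5c 5c 5c 5c 5c ∥ 8f 95.
Outer hash (tag): even-index sum = 535 mod 256 = 23; odd-index sum = 419 mod 256 = 163 → 17 a3.

17a3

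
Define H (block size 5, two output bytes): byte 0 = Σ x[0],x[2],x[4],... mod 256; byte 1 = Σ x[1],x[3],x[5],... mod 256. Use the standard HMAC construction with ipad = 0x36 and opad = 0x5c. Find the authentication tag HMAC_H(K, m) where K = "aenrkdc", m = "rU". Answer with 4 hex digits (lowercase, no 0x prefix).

Key "aenrkdc" = 61 65 6e 72 6b 64 63 is 7 bytes > B = 5, so hash it first: H(key) = 9d 3b, then zero-pad to 5 bytes: K' = 9d 3b 00 00 00.
K' ⊕ ipad = ab 0d 36 36 36.  K' ⊕ opad = c1 67 5c 5c 5c.
Inner input = (K'⊕ipad) ∥ m = ab 0d 36 36 36 ∥ 72 55.
Inner hash: even-index sum = 364 mod 256 = 108; odd-index sum = 181 mod 256 = 181 → 6c b5.
Outer input = (K'⊕opad) ∥ inner = c1 67 5c 5c 5c ∥ 6c b5.
Outer hash (tag): even-index sum = 558 mod 256 = 46; odd-index sum = 303 mod 256 = 47 → 2e 2f.

2e2f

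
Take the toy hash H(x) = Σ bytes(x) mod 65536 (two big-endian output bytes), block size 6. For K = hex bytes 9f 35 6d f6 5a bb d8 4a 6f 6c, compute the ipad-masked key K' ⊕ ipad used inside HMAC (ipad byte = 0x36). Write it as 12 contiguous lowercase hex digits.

337f36363636

Key hex bytes 9f 35 6d f6 5a bb d8 4a 6f 6c is 10 bytes > B = 6, so hash it first: H(key) = 05 49, then zero-pad to 6 bytes: K' = 05 49 00 00 00 00.
XOR each byte with 0x36: 05⊕36=33, 49⊕36=7f, 00⊕36=36, 00⊕36=36, 00⊕36=36, 00⊕36=36.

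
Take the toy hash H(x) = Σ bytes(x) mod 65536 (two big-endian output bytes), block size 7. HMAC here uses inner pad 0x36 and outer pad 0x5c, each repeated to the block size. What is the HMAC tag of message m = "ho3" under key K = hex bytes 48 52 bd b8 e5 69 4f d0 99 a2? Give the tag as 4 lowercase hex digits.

03de

Key hex bytes 48 52 bd b8 e5 69 4f d0 99 a2 is 10 bytes > B = 7, so hash it first: H(key) = 05 b7, then zero-pad to 7 bytes: K' = 05 b7 00 00 00 00 00.
K' ⊕ ipad = 33 81 36 36 36 36 36.  K' ⊕ opad = 59 eb 5c 5c 5c 5c 5c.
Inner input = (K'⊕ipad) ∥ m = 33 81 36 36 36 36 36 ∥ 68 6f 33.
Inner hash: sum = 51+129+54+54+54+54+54+104+111+51 = 716 → 02 cc.
Outer input = (K'⊕opad) ∥ inner = 59 eb 5c 5c 5c 5c 5c ∥ 02 cc.
Outer hash (tag): sum = 89+235+92+92+92+92+92+2+204 = 990 → 03 de.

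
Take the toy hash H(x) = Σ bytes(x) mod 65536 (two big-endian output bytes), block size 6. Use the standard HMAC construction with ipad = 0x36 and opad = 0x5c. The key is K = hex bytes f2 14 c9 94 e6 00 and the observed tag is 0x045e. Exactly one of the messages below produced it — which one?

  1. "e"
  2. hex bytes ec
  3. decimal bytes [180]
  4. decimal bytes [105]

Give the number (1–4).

Key hex bytes f2 14 c9 94 e6 00 is exactly B = 6 bytes: K' = f2 14 c9 94 e6 00.
K' ⊕ ipad = c4 22 ff a2 d0 36; K' ⊕ opad = ae 48 95 c8 ba 5c.
m1: inner = H(c4 22 ff a2 d0 36 65) = 03 f2; tag = H(ae 48 95 c8 ba 5c 03 f2) = 045e ← matches
m2: inner = H(c4 22 ff a2 d0 36 ec) = 04 79; tag = H(ae 48 95 c8 ba 5c 04 79) = 03e6
m3: inner = H(c4 22 ff a2 d0 36 b4) = 04 41; tag = H(ae 48 95 c8 ba 5c 04 41) = 03ae
m4: inner = H(c4 22 ff a2 d0 36 69) = 03 f6; tag = H(ae 48 95 c8 ba 5c 03 f6) = 0462

1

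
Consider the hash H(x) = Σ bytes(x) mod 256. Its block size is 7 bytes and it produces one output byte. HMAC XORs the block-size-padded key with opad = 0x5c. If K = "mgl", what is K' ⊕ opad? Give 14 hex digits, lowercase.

313b305c5c5c5c

Key "mgl" = 6d 67 6c is 3 bytes ≤ B = 7; zero-pad to 7 bytes: K' = 6d 67 6c 00 00 00 00.
XOR each byte with 0x5c: 6d⊕5c=31, 67⊕5c=3b, 6c⊕5c=30, 00⊕5c=5c, 00⊕5c=5c, 00⊕5c=5c, 00⊕5c=5c.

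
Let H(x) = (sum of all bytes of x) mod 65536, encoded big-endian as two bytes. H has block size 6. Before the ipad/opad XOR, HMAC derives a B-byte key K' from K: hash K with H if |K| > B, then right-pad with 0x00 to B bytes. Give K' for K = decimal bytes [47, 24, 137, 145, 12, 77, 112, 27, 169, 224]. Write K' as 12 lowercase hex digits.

|K| = 10 > B = 6, so first hash the key.
H(K): sum = 47+24+137+145+12+77+112+27+169+224 = 974 → 03 ce.
Zero-pad H(K) = 03 ce to 6 bytes: K' = 03 ce 00 00 00 00.

03ce00000000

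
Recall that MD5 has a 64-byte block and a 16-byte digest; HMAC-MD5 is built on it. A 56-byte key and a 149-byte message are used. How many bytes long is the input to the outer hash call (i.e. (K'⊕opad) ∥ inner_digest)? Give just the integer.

80

Key is 56 ≤ 64 bytes, zero-padded: |K'| = 64.
Outer input = (K'⊕opad) ∥ H(inner) → 64 + 16 = 80 bytes.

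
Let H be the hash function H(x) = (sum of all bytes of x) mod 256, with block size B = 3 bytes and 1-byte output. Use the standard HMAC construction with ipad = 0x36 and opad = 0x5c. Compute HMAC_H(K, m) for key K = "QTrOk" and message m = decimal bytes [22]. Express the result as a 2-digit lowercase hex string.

Key "QTrOk" = 51 54 72 4f 6b is 5 bytes > B = 3, so hash it first: H(key) = d1, then zero-pad to 3 bytes: K' = d1 00 00.
K' ⊕ ipad = e7 36 36.  K' ⊕ opad = 8d 5c 5c.
Inner input = (K'⊕ipad) ∥ m = e7 36 36 ∥ 16.
Inner hash: sum = 231+54+54+22 = 361; mod 256 = 105 → 69.
Outer input = (K'⊕opad) ∥ inner = 8d 5c 5c ∥ 69.
Outer hash (tag): sum = 141+92+92+105 = 430; mod 256 = 174 → ae.

ae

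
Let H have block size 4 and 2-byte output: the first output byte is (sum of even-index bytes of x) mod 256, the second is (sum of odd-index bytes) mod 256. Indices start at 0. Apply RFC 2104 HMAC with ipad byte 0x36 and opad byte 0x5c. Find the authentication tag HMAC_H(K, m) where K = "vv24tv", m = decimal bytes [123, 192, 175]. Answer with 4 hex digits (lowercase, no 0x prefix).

Key "vv24tv" = 76 76 32 34 74 76 is 6 bytes > B = 4, so hash it first: H(key) = 1c 20, then zero-pad to 4 bytes: K' = 1c 20 00 00.
K' ⊕ ipad = 2a 16 36 36.  K' ⊕ opad = 40 7c 5c 5c.
Inner input = (K'⊕ipad) ∥ m = 2a 16 36 36 ∥ 7b c0 af.
Inner hash: even-index sum = 394 mod 256 = 138; odd-index sum = 268 mod 256 = 12 → 8a 0c.
Outer input = (K'⊕opad) ∥ inner = 40 7c 5c 5c ∥ 8a 0c.
Outer hash (tag): even-index sum = 294 mod 256 = 38; odd-index sum = 228 mod 256 = 228 → 26 e4.

26e4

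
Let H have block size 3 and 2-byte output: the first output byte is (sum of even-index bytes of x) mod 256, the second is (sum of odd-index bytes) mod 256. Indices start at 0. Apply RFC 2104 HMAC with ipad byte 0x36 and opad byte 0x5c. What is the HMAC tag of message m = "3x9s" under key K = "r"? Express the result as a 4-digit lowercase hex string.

2cc1

Key "r" = 72 is 1 byte ≤ B = 3; zero-pad to 3 bytes: K' = 72 00 00.
K' ⊕ ipad = 44 36 36.  K' ⊕ opad = 2e 5c 5c.
Inner input = (K'⊕ipad) ∥ m = 44 36 36 ∥ 33 78 39 73.
Inner hash: even-index sum = 357 mod 256 = 101; odd-index sum = 162 mod 256 = 162 → 65 a2.
Outer input = (K'⊕opad) ∥ inner = 2e 5c 5c ∥ 65 a2.
Outer hash (tag): even-index sum = 300 mod 256 = 44; odd-index sum = 193 mod 256 = 193 → 2c c1.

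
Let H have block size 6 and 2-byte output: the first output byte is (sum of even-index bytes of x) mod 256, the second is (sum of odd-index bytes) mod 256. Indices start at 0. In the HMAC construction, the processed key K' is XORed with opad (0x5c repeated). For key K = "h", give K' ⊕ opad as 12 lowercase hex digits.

345c5c5c5c5c

Key "h" = 68 is 1 byte ≤ B = 6; zero-pad to 6 bytes: K' = 68 00 00 00 00 00.
XOR each byte with 0x5c: 68⊕5c=34, 00⊕5c=5c, 00⊕5c=5c, 00⊕5c=5c, 00⊕5c=5c, 00⊕5c=5c.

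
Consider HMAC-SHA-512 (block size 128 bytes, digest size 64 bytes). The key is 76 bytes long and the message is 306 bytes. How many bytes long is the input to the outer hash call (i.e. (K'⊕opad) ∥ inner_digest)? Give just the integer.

Key is 76 ≤ 128 bytes, zero-padded: |K'| = 128.
Outer input = (K'⊕opad) ∥ H(inner) → 128 + 64 = 192 bytes.

192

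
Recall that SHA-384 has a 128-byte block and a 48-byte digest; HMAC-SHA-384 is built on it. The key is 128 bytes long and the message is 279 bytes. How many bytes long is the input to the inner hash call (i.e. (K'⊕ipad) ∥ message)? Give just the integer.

Key is 128 ≤ 128 bytes, zero-padded: |K'| = 128.
Inner input = (K'⊕ipad) ∥ m → 128 + 279 = 407 bytes.

407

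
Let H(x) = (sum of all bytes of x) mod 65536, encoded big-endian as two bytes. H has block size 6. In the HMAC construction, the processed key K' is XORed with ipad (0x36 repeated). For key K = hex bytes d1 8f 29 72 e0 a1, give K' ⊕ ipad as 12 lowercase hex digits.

Key hex bytes d1 8f 29 72 e0 a1 is exactly B = 6 bytes: K' = d1 8f 29 72 e0 a1.
XOR each byte with 0x36: d1⊕36=e7, 8f⊕36=b9, 29⊕36=1f, 72⊕36=44, e0⊕36=d6, a1⊕36=97.

e7b91f44d697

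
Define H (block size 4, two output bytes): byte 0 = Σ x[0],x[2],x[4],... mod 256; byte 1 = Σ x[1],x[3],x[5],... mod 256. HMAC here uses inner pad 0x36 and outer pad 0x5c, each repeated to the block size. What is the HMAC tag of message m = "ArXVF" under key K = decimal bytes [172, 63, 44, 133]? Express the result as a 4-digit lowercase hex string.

Key decimal bytes [172, 63, 44, 133] = ac 3f 2c 85 is exactly B = 4 bytes: K' = ac 3f 2c 85.
K' ⊕ ipad = 9a 09 1a b3.  K' ⊕ opad = f0 63 70 d9.
Inner input = (K'⊕ipad) ∥ m = 9a 09 1a b3 ∥ 41 72 58 56 46.
Inner hash: even-index sum = 403 mod 256 = 147; odd-index sum = 388 mod 256 = 132 → 93 84.
Outer input = (K'⊕opad) ∥ inner = f0 63 70 d9 ∥ 93 84.
Outer hash (tag): even-index sum = 499 mod 256 = 243; odd-index sum = 448 mod 256 = 192 → f3 c0.

f3c0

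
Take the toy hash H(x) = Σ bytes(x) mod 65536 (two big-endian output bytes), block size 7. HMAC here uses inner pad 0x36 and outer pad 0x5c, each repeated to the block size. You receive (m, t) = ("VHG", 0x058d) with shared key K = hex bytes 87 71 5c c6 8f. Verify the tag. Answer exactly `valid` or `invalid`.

invalid

Key hex bytes 87 71 5c c6 8f is 5 bytes ≤ B = 7; zero-pad to 7 bytes: K' = 87 71 5c c6 8f 00 00.
K' ⊕ ipad = b1 47 6a f0 b9 36 36; K' ⊕ opad = db 2d 00 9a d3 5c 5c.
Inner hash: sum = 177+71+106+240+185+54+54+86+72+71 = 1116 → 04 5c.
Outer hash (recomputed tag): sum = 219+45+0+154+211+92+92+4+92 = 909 → 03 8d.
Recomputed tag = 038d; claimed = 058d → mismatch.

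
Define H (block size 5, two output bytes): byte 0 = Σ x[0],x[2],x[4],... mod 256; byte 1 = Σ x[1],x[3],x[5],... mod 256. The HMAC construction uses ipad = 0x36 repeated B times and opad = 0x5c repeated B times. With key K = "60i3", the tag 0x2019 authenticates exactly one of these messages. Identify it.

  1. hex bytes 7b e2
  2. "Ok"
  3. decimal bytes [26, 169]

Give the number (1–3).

3

Key "60i3" = 36 30 69 33 is 4 bytes ≤ B = 5; zero-pad to 5 bytes: K' = 36 30 69 33 00.
K' ⊕ ipad = 00 06 5f 05 36; K' ⊕ opad = 6a 6c 35 6f 5c.
m1: inner = H(00 06 5f 05 36 7b e2) = 77 86; tag = H(6a 6c 35 6f 5c 77 86) = 8152
m2: inner = H(00 06 5f 05 36 4f 6b) = 00 5a; tag = H(6a 6c 35 6f 5c 00 5a) = 55db
m3: inner = H(00 06 5f 05 36 1a a9) = 3e 25; tag = H(6a 6c 35 6f 5c 3e 25) = 2019 ← matches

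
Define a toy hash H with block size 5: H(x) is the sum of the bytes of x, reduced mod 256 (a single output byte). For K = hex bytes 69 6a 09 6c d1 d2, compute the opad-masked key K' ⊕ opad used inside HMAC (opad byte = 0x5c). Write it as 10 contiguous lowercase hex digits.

b75c5c5c5c

Key hex bytes 69 6a 09 6c d1 d2 is 6 bytes > B = 5, so hash it first: H(key) = eb, then zero-pad to 5 bytes: K' = eb 00 00 00 00.
XOR each byte with 0x5c: eb⊕5c=b7, 00⊕5c=5c, 00⊕5c=5c, 00⊕5c=5c, 00⊕5c=5c.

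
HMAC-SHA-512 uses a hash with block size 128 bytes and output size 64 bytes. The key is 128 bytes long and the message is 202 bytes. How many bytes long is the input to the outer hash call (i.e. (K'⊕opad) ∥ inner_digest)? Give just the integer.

192

Key is 128 ≤ 128 bytes, zero-padded: |K'| = 128.
Outer input = (K'⊕opad) ∥ H(inner) → 128 + 64 = 192 bytes.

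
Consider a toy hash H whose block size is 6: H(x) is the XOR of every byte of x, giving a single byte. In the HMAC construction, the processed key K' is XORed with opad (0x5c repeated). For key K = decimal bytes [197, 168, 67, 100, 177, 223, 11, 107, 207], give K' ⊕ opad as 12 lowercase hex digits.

Key decimal bytes [197, 168, 67, 100, 177, 223, 11, 107, 207] = c5 a8 43 64 b1 df 0b 6b cf is 9 bytes > B = 6, so hash it first: H(key) = 8b, then zero-pad to 6 bytes: K' = 8b 00 00 00 00 00.
XOR each byte with 0x5c: 8b⊕5c=d7, 00⊕5c=5c, 00⊕5c=5c, 00⊕5c=5c, 00⊕5c=5c, 00⊕5c=5c.

d75c5c5c5c5c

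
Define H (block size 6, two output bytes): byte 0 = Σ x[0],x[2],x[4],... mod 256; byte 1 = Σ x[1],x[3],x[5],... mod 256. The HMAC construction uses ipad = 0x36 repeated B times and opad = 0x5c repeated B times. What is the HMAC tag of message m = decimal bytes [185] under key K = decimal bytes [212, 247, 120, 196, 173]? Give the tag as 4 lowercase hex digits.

2188

Key decimal bytes [212, 247, 120, 196, 173] = d4 f7 78 c4 ad is 5 bytes ≤ B = 6; zero-pad to 6 bytes: K' = d4 f7 78 c4 ad 00.
K' ⊕ ipad = e2 c1 4e f2 9b 36.  K' ⊕ opad = 88 ab 24 98 f1 5c.
Inner input = (K'⊕ipad) ∥ m = e2 c1 4e f2 9b 36 ∥ b9.
Inner hash: even-index sum = 644 mod 256 = 132; odd-index sum = 489 mod 256 = 233 → 84 e9.
Outer input = (K'⊕opad) ∥ inner = 88 ab 24 98 f1 5c ∥ 84 e9.
Outer hash (tag): even-index sum = 545 mod 256 = 33; odd-index sum = 648 mod 256 = 136 → 21 88.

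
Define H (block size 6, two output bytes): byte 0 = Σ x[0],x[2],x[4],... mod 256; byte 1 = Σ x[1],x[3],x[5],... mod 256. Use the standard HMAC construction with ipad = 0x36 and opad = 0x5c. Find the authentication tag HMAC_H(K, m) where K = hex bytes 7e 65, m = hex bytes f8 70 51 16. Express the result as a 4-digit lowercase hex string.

Key hex bytes 7e 65 is 2 bytes ≤ B = 6; zero-pad to 6 bytes: K' = 7e 65 00 00 00 00.
K' ⊕ ipad = 48 53 36 36 36 36.  K' ⊕ opad = 22 39 5c 5c 5c 5c.
Inner input = (K'⊕ipad) ∥ m = 48 53 36 36 36 36 ∥ f8 70 51 16.
Inner hash: even-index sum = 509 mod 256 = 253; odd-index sum = 325 mod 256 = 69 → fd 45.
Outer input = (K'⊕opad) ∥ inner = 22 39 5c 5c 5c 5c ∥ fd 45.
Outer hash (tag): even-index sum = 471 mod 256 = 215; odd-index sum = 310 mod 256 = 54 → d7 36.

d736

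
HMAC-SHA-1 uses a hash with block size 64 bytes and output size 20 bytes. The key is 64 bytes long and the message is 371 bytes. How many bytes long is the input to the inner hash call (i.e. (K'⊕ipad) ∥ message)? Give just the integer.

Key is 64 ≤ 64 bytes, zero-padded: |K'| = 64.
Inner input = (K'⊕ipad) ∥ m → 64 + 371 = 435 bytes.

435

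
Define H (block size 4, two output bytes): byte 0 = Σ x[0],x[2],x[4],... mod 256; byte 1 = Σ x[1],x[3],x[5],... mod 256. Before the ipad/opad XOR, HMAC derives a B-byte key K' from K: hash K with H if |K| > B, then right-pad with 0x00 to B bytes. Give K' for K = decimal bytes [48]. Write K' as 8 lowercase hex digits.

30000000

Key decimal bytes [48] = 30 is 1 byte ≤ B = 4; zero-pad to 4 bytes: K' = 30 00 00 00.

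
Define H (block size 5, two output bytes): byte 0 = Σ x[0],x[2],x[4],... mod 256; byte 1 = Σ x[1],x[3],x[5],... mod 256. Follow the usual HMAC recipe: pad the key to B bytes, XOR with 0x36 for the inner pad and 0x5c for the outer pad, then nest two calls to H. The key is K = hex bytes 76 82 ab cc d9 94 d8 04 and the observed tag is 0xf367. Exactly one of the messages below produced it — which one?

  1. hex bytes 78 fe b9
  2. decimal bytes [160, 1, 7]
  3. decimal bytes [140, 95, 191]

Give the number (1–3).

2

Key hex bytes 76 82 ab cc d9 94 d8 04 is 8 bytes > B = 5, so hash it first: H(key) = d2 e6, then zero-pad to 5 bytes: K' = d2 e6 00 00 00.
K' ⊕ ipad = e4 d0 36 36 36; K' ⊕ opad = 8e ba 5c 5c 5c.
m1: inner = H(e4 d0 36 36 36 78 fe b9) = 4e 37; tag = H(8e ba 5c 5c 5c 4e 37) = 7d64
m2: inner = H(e4 d0 36 36 36 a0 01 07) = 51 ad; tag = H(8e ba 5c 5c 5c 51 ad) = f367 ← matches
m3: inner = H(e4 d0 36 36 36 8c 5f bf) = af 51; tag = H(8e ba 5c 5c 5c af 51) = 97c5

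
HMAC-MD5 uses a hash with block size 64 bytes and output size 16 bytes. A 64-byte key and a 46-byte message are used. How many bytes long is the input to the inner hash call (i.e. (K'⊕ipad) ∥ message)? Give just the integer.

110

Key is 64 ≤ 64 bytes, zero-padded: |K'| = 64.
Inner input = (K'⊕ipad) ∥ m → 64 + 46 = 110 bytes.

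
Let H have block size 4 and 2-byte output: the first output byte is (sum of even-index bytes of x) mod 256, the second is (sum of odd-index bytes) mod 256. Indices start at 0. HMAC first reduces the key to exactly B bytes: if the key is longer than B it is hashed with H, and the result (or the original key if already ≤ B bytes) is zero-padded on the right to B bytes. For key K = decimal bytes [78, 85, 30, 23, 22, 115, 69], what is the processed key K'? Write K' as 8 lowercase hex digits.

c7df0000

|K| = 7 > B = 4, so first hash the key.
H(K): even-index sum = 199 mod 256 = 199; odd-index sum = 223 mod 256 = 223 → c7 df.
Zero-pad H(K) = c7 df to 4 bytes: K' = c7 df 00 00.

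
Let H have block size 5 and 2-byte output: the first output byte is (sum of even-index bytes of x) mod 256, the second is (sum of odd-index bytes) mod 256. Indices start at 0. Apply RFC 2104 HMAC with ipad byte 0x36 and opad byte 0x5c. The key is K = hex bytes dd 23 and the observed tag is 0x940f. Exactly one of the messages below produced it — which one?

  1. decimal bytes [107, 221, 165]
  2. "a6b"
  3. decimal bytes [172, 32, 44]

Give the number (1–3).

Key hex bytes dd 23 is 2 bytes ≤ B = 5; zero-pad to 5 bytes: K' = dd 23 00 00 00.
K' ⊕ ipad = eb 15 36 36 36; K' ⊕ opad = 81 7f 5c 5c 5c.
m1: inner = H(eb 15 36 36 36 6b dd a5) = 34 5b; tag = H(81 7f 5c 5c 5c 34 5b) = 940f ← matches
m2: inner = H(eb 15 36 36 36 61 36 62) = 8d 0e; tag = H(81 7f 5c 5c 5c 8d 0e) = 4768
m3: inner = H(eb 15 36 36 36 ac 20 2c) = 77 23; tag = H(81 7f 5c 5c 5c 77 23) = 5c52

1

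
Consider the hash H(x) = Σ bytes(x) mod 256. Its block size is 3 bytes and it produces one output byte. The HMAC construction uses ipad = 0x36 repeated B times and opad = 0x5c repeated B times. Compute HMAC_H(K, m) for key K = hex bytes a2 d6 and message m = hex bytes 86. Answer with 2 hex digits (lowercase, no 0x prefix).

14

Key hex bytes a2 d6 is 2 bytes ≤ B = 3; zero-pad to 3 bytes: K' = a2 d6 00.
K' ⊕ ipad = 94 e0 36.  K' ⊕ opad = fe 8a 5c.
Inner input = (K'⊕ipad) ∥ m = 94 e0 36 ∥ 86.
Inner hash: sum = 148+224+54+134 = 560; mod 256 = 48 → 30.
Outer input = (K'⊕opad) ∥ inner = fe 8a 5c ∥ 30.
Outer hash (tag): sum = 254+138+92+48 = 532; mod 256 = 20 → 14.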